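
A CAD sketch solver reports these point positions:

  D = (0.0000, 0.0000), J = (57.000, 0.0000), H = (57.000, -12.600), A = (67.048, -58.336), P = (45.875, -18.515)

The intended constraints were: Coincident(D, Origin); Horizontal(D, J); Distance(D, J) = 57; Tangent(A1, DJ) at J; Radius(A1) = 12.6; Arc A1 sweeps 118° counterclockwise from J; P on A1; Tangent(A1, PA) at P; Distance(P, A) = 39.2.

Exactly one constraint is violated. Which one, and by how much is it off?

Distance(P, A) = 39.2 — off by 5.90.

D = (0.00, 0.00) ✓; D.y = 0.00, J.y = 0.00 ✓; |DJ| = 57.00 ✓; ∠(HJ, JD) = 90.00° ✓; |HJ| = 12.60 ✓; bearing(H→P) − bearing(H→J) = 118.0° ✓; |HP| = 12.60 ✓; ∠(HP, PA) = 90.00° ✓; |PA| = 45.10 ✗.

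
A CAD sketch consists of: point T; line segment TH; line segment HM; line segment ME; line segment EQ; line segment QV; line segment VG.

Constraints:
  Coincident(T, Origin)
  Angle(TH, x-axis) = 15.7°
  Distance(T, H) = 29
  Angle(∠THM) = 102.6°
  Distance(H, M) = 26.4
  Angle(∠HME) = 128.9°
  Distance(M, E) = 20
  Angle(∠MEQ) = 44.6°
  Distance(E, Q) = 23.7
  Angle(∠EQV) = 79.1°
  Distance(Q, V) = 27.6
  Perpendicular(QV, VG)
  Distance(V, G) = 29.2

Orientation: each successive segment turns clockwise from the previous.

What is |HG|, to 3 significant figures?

51.7

∠EQV = 79.1° gives QV at 10.9° from the x-axis; with |QV| = 27.6, V = (51.0, -6.61). QV is perpendicular to VG, so VG runs at -79.1°; with |VG| = 29.2, G = (56.5, -35.3). Then |HG| = |G − H| = 51.7.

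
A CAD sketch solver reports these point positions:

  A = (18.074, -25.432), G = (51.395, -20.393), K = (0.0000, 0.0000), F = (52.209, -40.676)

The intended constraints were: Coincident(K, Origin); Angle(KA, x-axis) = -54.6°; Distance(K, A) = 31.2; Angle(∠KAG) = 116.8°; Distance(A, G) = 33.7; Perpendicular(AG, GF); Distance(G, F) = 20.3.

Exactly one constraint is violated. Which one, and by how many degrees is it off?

Perpendicular(AG, GF) — off by 6.30°.

K = (0.00, 0.00) ✓; KA at -54.60° ✓; |KA| = 31.20 ✓; ∠KAG = 116.8° ✓; |AG| = 33.70 ✓; ∠(AG, GF) = 96.30° ✗; |GF| = 20.30 ✓.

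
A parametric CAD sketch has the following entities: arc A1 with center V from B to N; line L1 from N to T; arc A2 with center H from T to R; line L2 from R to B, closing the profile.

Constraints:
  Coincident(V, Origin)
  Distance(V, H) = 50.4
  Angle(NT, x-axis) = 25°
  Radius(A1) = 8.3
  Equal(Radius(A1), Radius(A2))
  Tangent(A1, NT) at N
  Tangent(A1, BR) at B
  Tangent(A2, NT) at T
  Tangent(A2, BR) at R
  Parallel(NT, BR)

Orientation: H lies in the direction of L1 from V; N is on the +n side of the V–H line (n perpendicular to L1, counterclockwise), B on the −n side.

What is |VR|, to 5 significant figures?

51.079

The slot axis is L1's direction at 25.0°, so u = (cos 25.0°, sin 25.0°) = (0.90631, 0.42262) and n = (−sin 25.0°, cos 25.0°) = (-0.42262, 0.90631). V is at the origin and H lies 50.4 along u from V, so H = 50.4·u = (45.678, 21.300). Tangency of A1 to both parallel lines with radius 8.3 puts N and B at V ± 8.3·n: N = (-3.5077, 7.5224), B = (3.5077, -7.5224). Equal radii place T and R the same way about H: T = H + 8.3·n = (42.170, 28.822), R = H − 8.3·n = (49.186, 13.778). Then |VR| = |R − V| = 51.079.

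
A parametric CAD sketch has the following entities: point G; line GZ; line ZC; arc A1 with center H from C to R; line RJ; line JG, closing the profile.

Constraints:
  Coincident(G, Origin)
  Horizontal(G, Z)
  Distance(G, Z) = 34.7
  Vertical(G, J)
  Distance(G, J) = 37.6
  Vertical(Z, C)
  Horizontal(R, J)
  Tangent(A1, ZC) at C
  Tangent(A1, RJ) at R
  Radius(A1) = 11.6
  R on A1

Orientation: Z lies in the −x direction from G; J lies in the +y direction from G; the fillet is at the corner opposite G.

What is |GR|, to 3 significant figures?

44.1

G is at the origin; G and Z share the same y with |GZ| = 34.7 and Z on the −x side, so Z = (-34.7, 0.00). GJ is vertical with |GJ| = 37.6 and J on the +y side, so J = (0.00, 37.6). The virtual corner opposite G is at (-34.7, 37.6). The tangent condition forces HC to be normal to ZC and the tangent condition forces HR to be normal to RJ, with radius 11.6, so the center H sits 11.6 in from both sides at H = (-23.1, 26.0). That places the tangent points at C = (-34.7, 26.0) on ZC and R = (-23.1, 37.6) on RJ. Then |GR| = |R − G| = 44.1.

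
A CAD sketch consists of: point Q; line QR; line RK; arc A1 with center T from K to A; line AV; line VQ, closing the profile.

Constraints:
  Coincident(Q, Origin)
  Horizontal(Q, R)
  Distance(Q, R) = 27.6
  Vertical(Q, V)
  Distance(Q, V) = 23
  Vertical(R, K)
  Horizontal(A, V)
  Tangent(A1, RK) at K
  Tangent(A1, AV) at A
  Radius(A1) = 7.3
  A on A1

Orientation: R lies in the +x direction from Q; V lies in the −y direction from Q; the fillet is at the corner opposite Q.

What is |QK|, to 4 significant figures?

31.75

The virtual corner opposite Q is at (27.60, -23.00). A1 meets RK tangentially, so TK is at right angles to RK and tangency of A1 to AV means the radius TA is perpendicular to AV, with radius 7.3, so the center T sits 7.3 in from both sides at T = (20.30, -15.70). That places the tangent points at K = (27.60, -15.70) on RK and A = (20.30, -23.00) on AV. Then |QK| = |K − Q| = 31.75.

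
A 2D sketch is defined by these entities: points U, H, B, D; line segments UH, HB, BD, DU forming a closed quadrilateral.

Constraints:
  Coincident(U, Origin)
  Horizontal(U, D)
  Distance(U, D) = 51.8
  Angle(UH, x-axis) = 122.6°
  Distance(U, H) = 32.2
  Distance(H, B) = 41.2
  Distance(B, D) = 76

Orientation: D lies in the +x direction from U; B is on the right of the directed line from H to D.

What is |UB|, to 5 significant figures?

26.729

U is at the origin; U and D share the same y with |UD| = 51.8 and D in +x, so D = (51.8, 0). UH runs at 122.6° with |UH| = 32.2, so H = (-17.348, 27.127). B is determined by |HB| = 41.2 and |BD| = 76.0 together: it lies at the intersection of circle(H, 41.2) and circle(D, 76.0). With |HD| = 74.279, the foot of the radical line on HD is 9.6852 from H and the perpendicular offset is √(41.2² − 9.6852²) = 40.045. Taking the right-of-HD solution: B = (-22.957, -13.690).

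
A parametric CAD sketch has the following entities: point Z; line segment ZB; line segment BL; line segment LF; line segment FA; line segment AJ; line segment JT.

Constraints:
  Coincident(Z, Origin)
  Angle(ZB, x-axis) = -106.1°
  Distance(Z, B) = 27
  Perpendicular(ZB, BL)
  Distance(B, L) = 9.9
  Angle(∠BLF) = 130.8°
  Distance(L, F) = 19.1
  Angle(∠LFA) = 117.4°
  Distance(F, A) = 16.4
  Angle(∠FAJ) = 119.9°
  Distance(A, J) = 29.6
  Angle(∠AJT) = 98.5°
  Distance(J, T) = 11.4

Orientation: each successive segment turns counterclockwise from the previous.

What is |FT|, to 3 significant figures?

39.6

∠FAJ = 119.9° gives AJ at 156° from the x-axis; with |AJ| = 29.6, J = (-10.6, 10.2). ∠AJT = 98.5° gives JT at -123° from the x-axis; with |JT| = 11.4, T = (-16.8, 0.604). Then |FT| = |T − F| = 39.6.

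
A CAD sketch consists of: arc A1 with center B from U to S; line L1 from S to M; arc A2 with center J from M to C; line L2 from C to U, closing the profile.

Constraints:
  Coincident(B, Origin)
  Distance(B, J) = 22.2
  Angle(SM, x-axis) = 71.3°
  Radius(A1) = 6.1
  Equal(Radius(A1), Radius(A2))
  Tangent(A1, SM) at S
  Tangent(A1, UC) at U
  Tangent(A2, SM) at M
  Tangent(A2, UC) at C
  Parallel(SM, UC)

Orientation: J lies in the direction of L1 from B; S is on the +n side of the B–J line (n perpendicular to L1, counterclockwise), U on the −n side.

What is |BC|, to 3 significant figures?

23.0

The slot axis is L1's direction at 71.3°, so u = (cos 71.3°, sin 71.3°) = (0.321, 0.947) and n = (−sin 71.3°, cos 71.3°) = (-0.947, 0.321). B is at the origin and J lies 22.2 along u from B, so J = 22.2·u = (7.12, 21.0). Tangency of A1 to both parallel lines with radius 6.1 puts S and U at B ± 6.1·n: S = (-5.78, 1.96), U = (5.78, -1.96). Equal radii place M and C the same way about J: M = J + 6.1·n = (1.34, 23.0), C = J − 6.1·n = (12.9, 19.1). Then |BC| = |C − B| = 23.0.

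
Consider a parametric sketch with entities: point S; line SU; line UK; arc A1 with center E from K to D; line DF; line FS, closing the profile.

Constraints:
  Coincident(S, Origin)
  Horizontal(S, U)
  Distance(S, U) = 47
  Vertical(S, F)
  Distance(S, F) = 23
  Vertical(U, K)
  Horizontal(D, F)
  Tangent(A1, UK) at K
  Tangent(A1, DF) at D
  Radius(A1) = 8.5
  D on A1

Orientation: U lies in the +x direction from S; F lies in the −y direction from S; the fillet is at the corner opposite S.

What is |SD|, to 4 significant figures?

44.85

S is at the origin; S and U share the same y with |SU| = 47.0 and U on the +x side, so U = (47.00, 0.000). S and F share the same x with |SF| = 23.0 and F on the −y side, so F = (0.000, -23.00). The virtual corner opposite S is at (47.00, -23.00). A1 meets UK tangentially, so EK is at right angles to UK and since A1 is tangent to DF there, ED ⟂ DF, with radius 8.5, so the center E sits 8.5 in from both sides at E = (38.50, -14.50). That places the tangent points at K = (47.00, -14.50) on UK and D = (38.50, -23.00) on DF. Then |SD| = |D − S| = 44.85.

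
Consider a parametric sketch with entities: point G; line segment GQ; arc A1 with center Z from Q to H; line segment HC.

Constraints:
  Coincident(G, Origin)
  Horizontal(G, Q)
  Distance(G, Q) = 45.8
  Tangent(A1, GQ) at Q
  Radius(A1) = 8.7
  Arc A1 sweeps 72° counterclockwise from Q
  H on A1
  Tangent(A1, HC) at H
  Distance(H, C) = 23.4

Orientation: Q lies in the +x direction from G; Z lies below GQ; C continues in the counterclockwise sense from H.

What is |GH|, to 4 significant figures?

38.00

A1 meets GQ tangentially, so ZQ is at right angles to GQ, so Z = Q + (0, -8.7) = (45.80, -8.700). On A1, Q sits at bearing 90° from Z; a 72° counterclockwise sweep puts H at bearing 162°, so H = Z + 8.7·(cos 162°, sin 162°) = (37.53, -6.012). Then |GH| = |H − G| = 38.00.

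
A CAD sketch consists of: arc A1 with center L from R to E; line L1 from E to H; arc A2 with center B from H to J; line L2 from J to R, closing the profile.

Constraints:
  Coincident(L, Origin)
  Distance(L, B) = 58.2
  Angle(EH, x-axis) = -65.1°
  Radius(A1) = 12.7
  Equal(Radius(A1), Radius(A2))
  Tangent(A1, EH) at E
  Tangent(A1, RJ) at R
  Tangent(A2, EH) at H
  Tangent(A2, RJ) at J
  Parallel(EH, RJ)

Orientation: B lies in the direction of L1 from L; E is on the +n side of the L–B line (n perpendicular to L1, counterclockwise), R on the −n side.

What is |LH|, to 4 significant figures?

59.57

The slot axis is L1's direction at -65.1°, so u = (cos -65.1°, sin -65.1°) = (0.4210, -0.9070) and n = (−sin -65.1°, cos -65.1°) = (0.9070, 0.4210). L is at the origin and B lies 58.2 along u from L, so B = 58.2·u = (24.50, -52.79). Tangency of A1 to both parallel lines with radius 12.7 puts E and R at L ± 12.7·n: E = (11.52, 5.347), R = (-11.52, -5.347). Equal radii place H and J the same way about B: H = B + 12.7·n = (36.02, -47.44), J = B − 12.7·n = (12.98, -58.14). Then |LH| = |H − L| = 59.57.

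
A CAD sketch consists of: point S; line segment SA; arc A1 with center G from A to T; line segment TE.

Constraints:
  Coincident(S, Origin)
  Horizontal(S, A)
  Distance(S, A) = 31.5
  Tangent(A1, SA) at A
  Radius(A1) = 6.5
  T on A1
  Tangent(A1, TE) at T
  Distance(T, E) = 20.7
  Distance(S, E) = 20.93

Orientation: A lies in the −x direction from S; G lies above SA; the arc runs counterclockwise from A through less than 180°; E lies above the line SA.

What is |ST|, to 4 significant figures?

26.90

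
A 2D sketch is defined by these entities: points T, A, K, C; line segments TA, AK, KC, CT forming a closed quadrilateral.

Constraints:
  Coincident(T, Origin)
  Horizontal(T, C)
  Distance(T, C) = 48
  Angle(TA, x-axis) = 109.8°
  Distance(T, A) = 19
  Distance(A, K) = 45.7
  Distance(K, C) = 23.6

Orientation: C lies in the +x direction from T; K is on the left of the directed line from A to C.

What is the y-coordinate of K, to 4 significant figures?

21.85

Checks: |AK| = 45.70 ✓; |KC| = 23.60 ✓.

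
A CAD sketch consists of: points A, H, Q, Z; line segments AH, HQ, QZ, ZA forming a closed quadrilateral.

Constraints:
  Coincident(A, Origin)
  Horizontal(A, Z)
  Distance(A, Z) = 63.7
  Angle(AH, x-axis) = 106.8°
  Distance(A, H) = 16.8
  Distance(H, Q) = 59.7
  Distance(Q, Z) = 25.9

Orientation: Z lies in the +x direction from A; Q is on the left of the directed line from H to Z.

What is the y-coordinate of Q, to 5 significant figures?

24.134

Checks: |HQ| = 59.70 ✓; |QZ| = 25.90 ✓.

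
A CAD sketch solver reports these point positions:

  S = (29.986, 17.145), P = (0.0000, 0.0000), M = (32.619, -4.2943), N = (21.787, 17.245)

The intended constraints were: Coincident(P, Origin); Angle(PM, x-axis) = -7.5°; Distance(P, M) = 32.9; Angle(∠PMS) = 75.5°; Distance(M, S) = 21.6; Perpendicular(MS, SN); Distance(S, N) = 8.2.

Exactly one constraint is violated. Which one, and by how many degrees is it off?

Perpendicular(MS, SN) — off by 7.70°.

P = (0.00, 0.00) ✓; PM at -7.500° ✓; |PM| = 32.90 ✓; ∠PMS = 75.50° ✓; |MS| = 21.60 ✓; ∠(MS, SN) = 82.30° ✗; |SN| = 8.200 ✓.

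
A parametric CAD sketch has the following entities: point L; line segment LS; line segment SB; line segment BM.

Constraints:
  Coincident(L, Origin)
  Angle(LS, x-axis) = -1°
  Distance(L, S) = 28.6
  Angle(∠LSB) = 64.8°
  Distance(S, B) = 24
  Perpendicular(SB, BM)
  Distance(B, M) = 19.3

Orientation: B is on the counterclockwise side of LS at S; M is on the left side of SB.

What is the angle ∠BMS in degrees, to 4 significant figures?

51.19°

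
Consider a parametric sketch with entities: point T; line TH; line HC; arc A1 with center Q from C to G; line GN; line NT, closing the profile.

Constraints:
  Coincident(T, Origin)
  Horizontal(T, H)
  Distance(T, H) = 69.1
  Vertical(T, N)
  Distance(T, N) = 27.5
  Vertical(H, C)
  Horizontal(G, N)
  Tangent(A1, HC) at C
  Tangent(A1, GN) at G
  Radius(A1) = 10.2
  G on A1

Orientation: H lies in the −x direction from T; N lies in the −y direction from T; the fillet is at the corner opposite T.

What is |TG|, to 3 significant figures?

65.0

The virtual corner opposite T is at (-69.1, -27.5). Since A1 is tangent to HC there, QC ⟂ HC and A1 meets GN tangentially, so QG is at right angles to GN, with radius 10.2, so the center Q sits 10.2 in from both sides at Q = (-58.9, -17.3). That places the tangent points at C = (-69.1, -17.3) on HC and G = (-58.9, -27.5) on GN. Then |TG| = |G − T| = 65.0.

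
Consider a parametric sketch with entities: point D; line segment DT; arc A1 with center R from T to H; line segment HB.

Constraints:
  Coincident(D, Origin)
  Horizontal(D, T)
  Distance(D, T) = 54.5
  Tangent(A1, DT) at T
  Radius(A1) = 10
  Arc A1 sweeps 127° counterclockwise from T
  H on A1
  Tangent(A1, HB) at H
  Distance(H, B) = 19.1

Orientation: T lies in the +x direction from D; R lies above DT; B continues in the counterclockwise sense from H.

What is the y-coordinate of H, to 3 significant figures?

16.0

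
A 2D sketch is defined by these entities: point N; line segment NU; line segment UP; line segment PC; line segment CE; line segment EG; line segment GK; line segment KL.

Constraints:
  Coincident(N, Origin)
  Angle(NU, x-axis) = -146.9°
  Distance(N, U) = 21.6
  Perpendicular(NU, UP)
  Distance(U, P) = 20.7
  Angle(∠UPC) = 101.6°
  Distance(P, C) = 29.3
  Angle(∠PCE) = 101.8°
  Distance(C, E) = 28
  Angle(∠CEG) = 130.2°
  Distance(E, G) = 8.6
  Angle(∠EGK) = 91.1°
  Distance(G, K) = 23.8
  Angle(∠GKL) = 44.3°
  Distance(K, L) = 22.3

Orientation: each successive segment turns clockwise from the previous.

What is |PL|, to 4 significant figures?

36.97

N is at the origin; NU runs at -146.9° with length 21.6, so U = (-18.09, -11.80). The perpendicularity gives UP at right angles to NU, so UP runs at 123.1°; with |UP| = 20.7, P = (-29.40, 5.545). ∠UPC = 101.6° gives PC at 44.70° from the x-axis; with |PC| = 29.3, C = (-8.573, 26.15). ∠PCE = 101.8° gives CE at -33.50° from the x-axis; with |CE| = 28.0, E = (14.78, 10.70). ∠CEG = 130.2° gives EG at -83.30° from the x-axis; with |EG| = 8.6, G = (15.78, 2.159). ∠EGK = 91.1° gives GK at -172.2° from the x-axis; with |GK| = 23.8, K = (-7.800, -1.071). ∠GKL = 44.3° gives KL at 52.10° from the x-axis; with |KL| = 22.3, L = (5.898, 16.53). Then |PL| = |L − P| = 36.97.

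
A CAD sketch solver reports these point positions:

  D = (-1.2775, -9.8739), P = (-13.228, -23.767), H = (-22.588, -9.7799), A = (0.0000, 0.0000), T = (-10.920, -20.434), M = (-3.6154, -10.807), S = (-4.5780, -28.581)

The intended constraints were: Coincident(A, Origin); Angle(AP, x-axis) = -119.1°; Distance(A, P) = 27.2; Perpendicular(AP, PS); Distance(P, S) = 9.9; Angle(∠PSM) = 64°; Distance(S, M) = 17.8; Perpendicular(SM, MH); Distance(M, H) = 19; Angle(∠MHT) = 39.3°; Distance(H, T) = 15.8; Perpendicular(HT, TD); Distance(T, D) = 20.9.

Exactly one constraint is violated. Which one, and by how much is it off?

Distance(T, D) = 20.9 — off by 6.60.

A = (0.00, 0.00) ✓; AP at -119.1° ✓; |AP| = 27.20 ✓; ∠(AP, PS) = 90.00° ✓; |PS| = 9.899 ✓; ∠PSM = 64.00° ✓; |SM| = 17.80 ✓; ∠(SM, MH) = 90.00° ✓; |MH| = 19.00 ✓; ∠MHT = 39.30° ✓; |HT| = 15.80 ✓; ∠(HT, TD) = 90.00° ✓; |TD| = 14.30 ✗.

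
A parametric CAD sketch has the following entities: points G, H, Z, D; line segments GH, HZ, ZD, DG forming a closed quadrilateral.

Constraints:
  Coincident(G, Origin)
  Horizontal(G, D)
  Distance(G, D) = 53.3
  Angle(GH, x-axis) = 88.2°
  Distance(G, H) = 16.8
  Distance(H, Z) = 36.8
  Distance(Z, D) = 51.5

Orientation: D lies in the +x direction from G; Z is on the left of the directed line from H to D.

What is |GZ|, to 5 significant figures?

50.612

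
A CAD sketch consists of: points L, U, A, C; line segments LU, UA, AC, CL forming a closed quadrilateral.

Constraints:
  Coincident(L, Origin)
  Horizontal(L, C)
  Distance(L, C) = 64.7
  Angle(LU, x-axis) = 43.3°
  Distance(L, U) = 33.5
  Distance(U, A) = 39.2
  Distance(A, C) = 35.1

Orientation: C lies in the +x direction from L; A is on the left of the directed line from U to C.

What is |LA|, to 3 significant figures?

70.9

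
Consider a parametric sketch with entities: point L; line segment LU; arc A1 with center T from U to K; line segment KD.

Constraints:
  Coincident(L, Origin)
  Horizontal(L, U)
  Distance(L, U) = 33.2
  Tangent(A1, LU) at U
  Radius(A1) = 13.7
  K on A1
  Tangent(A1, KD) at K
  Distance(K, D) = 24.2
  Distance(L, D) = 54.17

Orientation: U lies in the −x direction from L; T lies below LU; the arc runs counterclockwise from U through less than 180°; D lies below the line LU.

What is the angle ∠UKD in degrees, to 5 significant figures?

121.96°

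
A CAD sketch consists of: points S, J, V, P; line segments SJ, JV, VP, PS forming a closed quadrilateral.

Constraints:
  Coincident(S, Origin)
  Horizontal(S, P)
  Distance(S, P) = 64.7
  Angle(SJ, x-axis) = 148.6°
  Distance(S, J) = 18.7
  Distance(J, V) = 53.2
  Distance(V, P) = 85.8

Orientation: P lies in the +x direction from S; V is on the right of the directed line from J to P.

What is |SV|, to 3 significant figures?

44.1

S is at the origin; S and P share the same y with |SP| = 64.7 and P in +x, so P = (64.7, 0). SJ runs at 148.6° with |SJ| = 18.7, so J = (-16.0, 9.74). V is determined by |JV| = 53.2 and |VP| = 85.8 together: it lies at the intersection of circle(J, 53.2) and circle(P, 85.8). With |JP| = 81.2, the foot of the radical line on JP is 12.7 from J and the perpendicular offset is √(53.2² − 12.7²) = 51.7. Taking the right-of-JP solution: V = (-9.51, -43.1).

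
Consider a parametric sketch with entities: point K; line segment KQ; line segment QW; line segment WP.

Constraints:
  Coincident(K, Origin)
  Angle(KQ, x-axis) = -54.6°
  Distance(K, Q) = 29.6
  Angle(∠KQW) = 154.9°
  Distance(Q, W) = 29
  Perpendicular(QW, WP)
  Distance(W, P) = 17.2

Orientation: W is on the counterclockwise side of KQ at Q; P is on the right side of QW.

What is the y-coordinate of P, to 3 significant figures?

-53.4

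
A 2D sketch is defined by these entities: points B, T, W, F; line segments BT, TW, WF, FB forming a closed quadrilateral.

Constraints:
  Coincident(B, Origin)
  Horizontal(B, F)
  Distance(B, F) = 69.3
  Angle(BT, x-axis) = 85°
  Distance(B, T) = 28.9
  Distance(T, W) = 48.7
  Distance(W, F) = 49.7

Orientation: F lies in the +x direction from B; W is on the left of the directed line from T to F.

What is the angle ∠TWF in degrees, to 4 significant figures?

95.30°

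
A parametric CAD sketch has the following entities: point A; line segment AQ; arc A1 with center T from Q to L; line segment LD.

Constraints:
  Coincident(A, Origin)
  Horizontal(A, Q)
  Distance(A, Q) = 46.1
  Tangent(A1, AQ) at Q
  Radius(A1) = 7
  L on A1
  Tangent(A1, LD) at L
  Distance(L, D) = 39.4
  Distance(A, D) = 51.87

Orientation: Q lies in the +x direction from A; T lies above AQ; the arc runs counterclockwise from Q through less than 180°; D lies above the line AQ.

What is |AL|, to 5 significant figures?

52.962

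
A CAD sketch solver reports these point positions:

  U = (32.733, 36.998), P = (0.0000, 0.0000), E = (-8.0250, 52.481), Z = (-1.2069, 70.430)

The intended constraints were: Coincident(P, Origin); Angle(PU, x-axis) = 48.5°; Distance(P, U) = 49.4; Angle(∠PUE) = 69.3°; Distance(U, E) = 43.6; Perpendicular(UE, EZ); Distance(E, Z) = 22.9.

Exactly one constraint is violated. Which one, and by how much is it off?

Distance(E, Z) = 22.9 — off by 3.70.

P = (0.00, 0.00) ✓; PU at 48.50° ✓; |PU| = 49.40 ✓; ∠PUE = 69.30° ✓; |UE| = 43.60 ✓; ∠(UE, EZ) = 90.00° ✓; |EZ| = 19.20 ✗.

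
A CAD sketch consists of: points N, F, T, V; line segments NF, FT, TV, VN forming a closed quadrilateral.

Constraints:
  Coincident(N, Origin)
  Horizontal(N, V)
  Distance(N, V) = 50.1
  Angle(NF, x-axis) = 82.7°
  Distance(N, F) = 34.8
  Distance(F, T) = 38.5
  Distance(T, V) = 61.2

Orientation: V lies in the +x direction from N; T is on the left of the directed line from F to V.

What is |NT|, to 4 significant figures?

68.19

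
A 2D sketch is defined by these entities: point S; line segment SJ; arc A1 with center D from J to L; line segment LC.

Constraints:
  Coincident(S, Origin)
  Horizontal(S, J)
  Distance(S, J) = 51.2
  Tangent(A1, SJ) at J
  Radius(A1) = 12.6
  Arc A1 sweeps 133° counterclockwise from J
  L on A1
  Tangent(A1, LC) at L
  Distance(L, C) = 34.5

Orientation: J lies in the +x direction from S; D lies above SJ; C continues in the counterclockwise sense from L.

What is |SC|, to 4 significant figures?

59.29

S is at the origin; SJ is horizontal with |SJ| = 51.2 and J on the +x side, so J = (51.20, 0.000). Tangency of A1 to SJ means the radius DJ is perpendicular to SJ, so D = J + (0, 12.6) = (51.20, 12.60). On A1, J sits at bearing -90° from D; a 133° counterclockwise sweep puts L at bearing 43°, so L = D + 12.6·(cos 43°, sin 43°) = (60.42, 21.19). The tangent condition forces DL to be normal to LC, so LC runs along (−sin 43°, cos 43°); with |LC| = 34.5, C = (36.89, 46.42). Then |SC| = |C − S| = 59.29.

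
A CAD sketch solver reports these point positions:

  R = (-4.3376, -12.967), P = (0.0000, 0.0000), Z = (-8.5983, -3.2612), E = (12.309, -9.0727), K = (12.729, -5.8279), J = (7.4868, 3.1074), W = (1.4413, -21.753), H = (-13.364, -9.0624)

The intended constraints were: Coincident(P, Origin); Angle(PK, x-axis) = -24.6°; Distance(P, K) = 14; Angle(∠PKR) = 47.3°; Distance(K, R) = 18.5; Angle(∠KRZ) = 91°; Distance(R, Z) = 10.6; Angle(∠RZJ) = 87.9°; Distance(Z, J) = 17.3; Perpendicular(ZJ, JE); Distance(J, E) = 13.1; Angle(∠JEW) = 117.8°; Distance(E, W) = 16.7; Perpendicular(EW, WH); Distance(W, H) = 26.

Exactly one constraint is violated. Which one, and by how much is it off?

Distance(W, H) = 26 — off by 6.50.

P = (0.00, 0.00) ✓; PK at -24.60° ✓; |PK| = 14.00 ✓; ∠PKR = 47.30° ✓; |KR| = 18.50 ✓; ∠KRZ = 91.00° ✓; |RZ| = 10.60 ✓; ∠RZJ = 87.90° ✓; |ZJ| = 17.30 ✓; ∠(ZJ, JE) = 90.00° ✓; |JE| = 13.10 ✓; ∠JEW = 117.8° ✓; |EW| = 16.70 ✓; ∠(EW, WH) = 90.00° ✓; |WH| = 19.50 ✗.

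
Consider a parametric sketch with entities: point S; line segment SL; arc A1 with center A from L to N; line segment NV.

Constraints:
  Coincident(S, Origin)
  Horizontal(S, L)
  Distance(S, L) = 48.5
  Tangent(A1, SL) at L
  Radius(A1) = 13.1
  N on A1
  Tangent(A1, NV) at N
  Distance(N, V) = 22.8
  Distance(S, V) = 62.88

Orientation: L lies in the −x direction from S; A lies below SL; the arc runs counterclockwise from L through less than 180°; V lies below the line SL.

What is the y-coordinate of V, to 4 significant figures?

-39.39

Checks: |AN| = 13.10 ✓; ∠(AN, NV) = 90.00° ✓; |NV| = 22.80 ✓; |SV| = 62.88 ✓.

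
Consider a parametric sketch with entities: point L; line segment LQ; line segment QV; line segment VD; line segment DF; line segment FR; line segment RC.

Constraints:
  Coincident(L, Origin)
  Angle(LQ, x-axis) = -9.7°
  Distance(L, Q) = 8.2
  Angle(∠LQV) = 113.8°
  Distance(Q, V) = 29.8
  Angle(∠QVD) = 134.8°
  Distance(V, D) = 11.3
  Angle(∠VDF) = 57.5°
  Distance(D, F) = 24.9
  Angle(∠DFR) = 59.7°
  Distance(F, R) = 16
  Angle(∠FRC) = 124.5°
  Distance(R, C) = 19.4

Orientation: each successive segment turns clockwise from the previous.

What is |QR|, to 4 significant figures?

18.48

L is at the origin; LQ runs at -9.7° with length 8.2, so Q = (8.083, -1.382). ∠LQV = 113.8° gives QV at -75.90° from the x-axis; with |QV| = 29.8, V = (15.34, -30.28). ∠QVD = 134.8° gives VD at -121.1° from the x-axis; with |VD| = 11.3, D = (9.506, -39.96). ∠VDF = 57.5° gives DF at 116.4° from the x-axis; with |DF| = 24.9, F = (-1.566, -17.66). ∠DFR = 59.7° gives FR at -3.900° from the x-axis; with |FR| = 16.0, R = (14.40, -18.74). Then |QR| = |R − Q| = 18.48.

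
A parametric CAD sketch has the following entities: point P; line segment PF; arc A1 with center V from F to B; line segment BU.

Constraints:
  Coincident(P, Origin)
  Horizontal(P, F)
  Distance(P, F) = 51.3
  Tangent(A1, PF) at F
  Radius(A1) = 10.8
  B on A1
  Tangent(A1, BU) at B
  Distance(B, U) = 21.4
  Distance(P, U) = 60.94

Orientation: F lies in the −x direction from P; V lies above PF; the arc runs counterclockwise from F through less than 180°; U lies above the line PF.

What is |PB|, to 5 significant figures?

44.110

P is at the origin; PF is horizontal with |PF| = 51.3 and F on the −x side, so F = (-51.300, 0.0000). Since A1 is tangent to PF there, VF ⟂ PF, so V = F + (0, 10.8) = (-51.300, 10.800). Since VB ⟂ BU (tangency), |VU| = √(10.8² + 21.4²) = 23.971 regardless of where B sits on A1. So U lies on both circle(P, 60.94) and circle(V, 23.971); the above-PF intersection is U = (-50.069, 34.739). B is the foot of the tangent from U: B = (-41.421, 15.164).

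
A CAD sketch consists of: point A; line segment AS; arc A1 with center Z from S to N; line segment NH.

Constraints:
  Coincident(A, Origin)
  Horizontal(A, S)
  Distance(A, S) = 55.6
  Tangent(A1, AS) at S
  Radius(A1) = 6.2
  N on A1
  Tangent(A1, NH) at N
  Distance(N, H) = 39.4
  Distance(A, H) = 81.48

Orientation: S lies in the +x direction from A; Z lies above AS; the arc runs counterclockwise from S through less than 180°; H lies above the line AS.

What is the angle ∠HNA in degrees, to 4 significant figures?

104.9°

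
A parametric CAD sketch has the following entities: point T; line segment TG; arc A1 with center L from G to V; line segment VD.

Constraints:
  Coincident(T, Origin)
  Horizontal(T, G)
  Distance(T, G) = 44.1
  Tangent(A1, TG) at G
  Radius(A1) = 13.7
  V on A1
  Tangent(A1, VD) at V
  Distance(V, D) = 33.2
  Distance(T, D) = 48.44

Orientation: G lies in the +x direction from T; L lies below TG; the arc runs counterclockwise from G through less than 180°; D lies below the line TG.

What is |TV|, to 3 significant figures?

32.5

Checks: |TG| = 44.10 ✓; |LV| = 13.70 ✓; ∠(LV, VD) = 90.00° ✓; |VD| = 33.20 ✓; |TD| = 48.44 ✓.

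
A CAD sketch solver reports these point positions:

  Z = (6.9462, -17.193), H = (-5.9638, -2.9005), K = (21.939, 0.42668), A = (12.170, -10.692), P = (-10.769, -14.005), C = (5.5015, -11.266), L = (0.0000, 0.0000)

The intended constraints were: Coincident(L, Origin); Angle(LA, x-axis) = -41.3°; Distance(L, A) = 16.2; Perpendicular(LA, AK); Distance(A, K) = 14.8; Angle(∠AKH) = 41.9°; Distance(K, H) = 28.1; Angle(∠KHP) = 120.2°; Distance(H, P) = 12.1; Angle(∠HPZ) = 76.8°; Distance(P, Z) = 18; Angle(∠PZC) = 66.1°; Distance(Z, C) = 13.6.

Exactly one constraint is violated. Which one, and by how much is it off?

Distance(Z, C) = 13.6 — off by 7.50.

L = (0.00, 0.00) ✓; LA at -41.30° ✓; |LA| = 16.20 ✓; ∠(LA, AK) = 90.00° ✓; |AK| = 14.80 ✓; ∠AKH = 41.90° ✓; |KH| = 28.10 ✓; ∠KHP = 120.2° ✓; |HP| = 12.10 ✓; ∠HPZ = 76.80° ✓; |PZ| = 18.00 ✓; ∠PZC = 66.10° ✓; |ZC| = 6.101 ✗.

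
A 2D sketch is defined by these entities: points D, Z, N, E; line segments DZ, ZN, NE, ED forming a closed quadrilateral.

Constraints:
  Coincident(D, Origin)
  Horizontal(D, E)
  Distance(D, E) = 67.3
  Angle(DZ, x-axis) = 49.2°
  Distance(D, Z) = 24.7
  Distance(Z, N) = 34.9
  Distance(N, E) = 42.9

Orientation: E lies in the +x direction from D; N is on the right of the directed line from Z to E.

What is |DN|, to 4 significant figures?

30.58

Checks: |ZN| = 34.90 ✓; |NE| = 42.90 ✓.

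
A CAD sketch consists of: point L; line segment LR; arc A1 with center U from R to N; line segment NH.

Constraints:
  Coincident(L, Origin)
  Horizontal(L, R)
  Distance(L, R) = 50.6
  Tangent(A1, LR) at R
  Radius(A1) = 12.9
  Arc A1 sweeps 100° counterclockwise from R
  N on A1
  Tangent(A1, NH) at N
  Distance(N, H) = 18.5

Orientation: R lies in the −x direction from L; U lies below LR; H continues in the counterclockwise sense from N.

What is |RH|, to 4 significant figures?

34.68

On A1, R sits at bearing 90° from U; a 100° counterclockwise sweep puts N at bearing 190°, so N = U + 12.9·(cos 190°, sin 190°) = (-63.30, -15.14). A1 meets NH tangentially, so UN is at right angles to NH, so NH runs along (−sin 190°, cos 190°); with |NH| = 18.5, H = (-60.09, -33.36). Then |RH| = |H − R| = 34.68.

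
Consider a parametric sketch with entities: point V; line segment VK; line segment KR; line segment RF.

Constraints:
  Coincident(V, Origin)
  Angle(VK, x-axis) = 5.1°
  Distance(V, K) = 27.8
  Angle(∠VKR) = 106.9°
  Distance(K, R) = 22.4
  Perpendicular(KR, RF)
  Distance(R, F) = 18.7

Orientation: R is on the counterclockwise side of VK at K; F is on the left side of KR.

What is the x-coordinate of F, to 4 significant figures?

13.97

V is at the origin; VK runs at 5.1° with length 27.8, so K = 27.8·(cos 5.1°, sin 5.1°) = (27.69, 2.471). ∠VKR = 106.9°, so KR runs at 5.1° + (180° − 106.9°) = 78.20° from the x-axis; with |KR| = 22.4, R = K + 22.4·(cos 78.20°, sin 78.20°) = (32.27, 24.40). KR ⟂ RF; with |RF| = 18.7 on the left of KR, F = R + 18.7·(-0.9789, 0.2045) = (13.97, 28.22). So F.x = 13.97.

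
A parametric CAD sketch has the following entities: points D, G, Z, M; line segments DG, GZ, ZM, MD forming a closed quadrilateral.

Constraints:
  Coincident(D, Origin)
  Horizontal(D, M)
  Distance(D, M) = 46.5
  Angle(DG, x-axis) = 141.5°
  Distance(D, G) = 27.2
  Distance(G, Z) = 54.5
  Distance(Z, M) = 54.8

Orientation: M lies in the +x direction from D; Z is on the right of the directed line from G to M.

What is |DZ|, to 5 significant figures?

32.324

Checks: |GZ| = 54.50 ✓; |ZM| = 54.80 ✓.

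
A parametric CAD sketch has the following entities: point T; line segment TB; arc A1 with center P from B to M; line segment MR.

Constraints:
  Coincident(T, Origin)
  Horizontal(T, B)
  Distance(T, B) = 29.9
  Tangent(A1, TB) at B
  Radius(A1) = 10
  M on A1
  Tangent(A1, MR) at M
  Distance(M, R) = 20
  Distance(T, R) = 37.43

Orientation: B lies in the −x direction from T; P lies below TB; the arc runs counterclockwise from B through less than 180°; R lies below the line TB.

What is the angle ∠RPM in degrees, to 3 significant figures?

63.4°

T is at the origin; T and B share the same y with |TB| = 29.9 and B on the −x side, so B = (-29.9, 0.00). The tangent condition forces PB to be normal to TB, so P = B + (0, -10) = (-29.9, -10.0). Since PM ⟂ MR (tangency), |PR| = √(10.0² + 20.0²) = 22.4 regardless of where M sits on A1. So R lies on both circle(T, 37.43) and circle(P, 22.4); the below-TB intersection is R = (-21.4, -30.7). M is the foot of the tangent from R: M = (-36.5, -17.5).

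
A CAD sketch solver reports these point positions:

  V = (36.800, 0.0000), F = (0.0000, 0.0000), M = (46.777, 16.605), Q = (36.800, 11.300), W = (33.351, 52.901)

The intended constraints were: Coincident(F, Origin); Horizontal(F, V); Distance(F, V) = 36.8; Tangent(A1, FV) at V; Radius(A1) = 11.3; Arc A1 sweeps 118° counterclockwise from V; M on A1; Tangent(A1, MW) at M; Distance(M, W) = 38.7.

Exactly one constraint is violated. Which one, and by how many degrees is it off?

Tangent(A1, MW) at M — off by 7.70°.

F = (0.00, 0.00) ✓; F.y = 0.00, V.y = 0.00 ✓; |FV| = 36.80 ✓; ∠(QV, VF) = 90.00° ✓; |QV| = 11.30 ✓; bearing(Q→M) − bearing(Q→V) = 118.0° ✓; |QM| = 11.30 ✓; ∠(QM, MW) = 97.70° ✗; |MW| = 38.70 ✓.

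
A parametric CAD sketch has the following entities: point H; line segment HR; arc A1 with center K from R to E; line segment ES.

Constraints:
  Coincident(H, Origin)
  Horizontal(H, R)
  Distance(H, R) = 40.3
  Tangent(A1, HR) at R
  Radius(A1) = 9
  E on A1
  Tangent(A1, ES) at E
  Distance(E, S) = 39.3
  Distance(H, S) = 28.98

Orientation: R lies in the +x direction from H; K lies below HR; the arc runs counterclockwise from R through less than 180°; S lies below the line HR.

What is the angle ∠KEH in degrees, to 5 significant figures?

135.72°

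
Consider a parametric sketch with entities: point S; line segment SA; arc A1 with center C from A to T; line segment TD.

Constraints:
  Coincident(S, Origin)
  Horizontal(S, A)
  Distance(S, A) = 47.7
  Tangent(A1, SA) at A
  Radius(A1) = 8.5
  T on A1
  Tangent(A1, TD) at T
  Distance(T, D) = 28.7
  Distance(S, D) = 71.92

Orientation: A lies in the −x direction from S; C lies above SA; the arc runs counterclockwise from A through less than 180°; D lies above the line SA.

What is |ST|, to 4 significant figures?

44.56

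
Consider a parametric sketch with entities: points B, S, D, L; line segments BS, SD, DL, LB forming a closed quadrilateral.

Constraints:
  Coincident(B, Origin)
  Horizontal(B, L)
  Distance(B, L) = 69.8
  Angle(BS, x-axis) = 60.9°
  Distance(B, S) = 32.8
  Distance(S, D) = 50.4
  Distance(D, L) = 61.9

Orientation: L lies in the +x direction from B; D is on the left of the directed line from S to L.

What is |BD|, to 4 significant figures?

81.71

B is at the origin; BL is horizontal with |BL| = 69.8 and L in +x, so L = (69.8, 0). BS runs at 60.9° with |BS| = 32.8, so S = (15.95, 28.66). D is determined by |SD| = 50.4 and |DL| = 61.9 together: it lies at the intersection of circle(S, 50.4) and circle(L, 61.9). With |SL| = 61.00, the foot of the radical line on SL is 19.91 from S and the perpendicular offset is √(50.4² − 19.91²) = 46.30. Taking the left-of-SL solution: D = (55.28, 60.17).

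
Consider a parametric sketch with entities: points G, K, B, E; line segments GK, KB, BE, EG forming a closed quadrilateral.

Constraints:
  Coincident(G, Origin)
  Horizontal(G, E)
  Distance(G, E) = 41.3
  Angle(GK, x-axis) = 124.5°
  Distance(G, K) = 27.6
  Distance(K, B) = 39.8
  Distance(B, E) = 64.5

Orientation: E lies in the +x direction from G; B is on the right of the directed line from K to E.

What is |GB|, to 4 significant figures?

26.83

G is at the origin; G and E share the same y with |GE| = 41.3 and E in +x, so E = (41.3, 0). GK runs at 124.5° with |GK| = 27.6, so K = (-15.63, 22.75). B is determined by |KB| = 39.8 and |BE| = 64.5 together: it lies at the intersection of circle(K, 39.8) and circle(E, 64.5). With |KE| = 61.31, the foot of the radical line on KE is 9.644 from K and the perpendicular offset is √(39.8² − 9.644²) = 38.61. Taking the right-of-KE solution: B = (-21.00, -16.69).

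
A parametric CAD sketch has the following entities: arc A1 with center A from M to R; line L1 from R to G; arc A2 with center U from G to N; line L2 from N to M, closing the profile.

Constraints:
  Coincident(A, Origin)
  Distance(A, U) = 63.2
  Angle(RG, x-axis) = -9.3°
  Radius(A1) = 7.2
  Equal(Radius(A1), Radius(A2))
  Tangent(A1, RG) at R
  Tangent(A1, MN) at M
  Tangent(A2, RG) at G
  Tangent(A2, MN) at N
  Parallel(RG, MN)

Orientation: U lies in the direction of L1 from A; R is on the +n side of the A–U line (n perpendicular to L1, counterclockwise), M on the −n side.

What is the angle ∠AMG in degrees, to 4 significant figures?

77.16°

The slot axis is L1's direction at -9.3°, so u = (cos -9.3°, sin -9.3°) = (0.9869, -0.1616) and n = (−sin -9.3°, cos -9.3°) = (0.1616, 0.9869). A is at the origin and U lies 63.2 along u from A, so U = 63.2·u = (62.37, -10.21). Tangency of A1 to both parallel lines with radius 7.2 puts R and M at A ± 7.2·n: R = (1.164, 7.105), M = (-1.164, -7.105). Equal radii place G and N the same way about U: G = U + 7.2·n = (63.53, -3.108), N = U − 7.2·n = (61.21, -17.32). Then cos ∠AMG = MA·MG / (|MA||MG|), giving 77.16°.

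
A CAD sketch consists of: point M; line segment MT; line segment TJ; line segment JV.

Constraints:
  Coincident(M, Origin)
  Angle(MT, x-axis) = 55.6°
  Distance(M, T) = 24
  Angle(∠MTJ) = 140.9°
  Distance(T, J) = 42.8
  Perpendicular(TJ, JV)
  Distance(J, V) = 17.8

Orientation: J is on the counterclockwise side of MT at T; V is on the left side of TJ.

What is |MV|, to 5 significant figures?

61.483

M is at the origin; MT runs at 55.6° with length 24.0, so T = 24.0·(cos 55.6°, sin 55.6°) = (13.559, 19.803). ∠MTJ = 140.9°, so TJ runs at 55.6° + (180° − 140.9°) = 94.700° from the x-axis; with |TJ| = 42.8, J = T + 42.8·(cos 94.700°, sin 94.700°) = (10.052, 62.459). TJ is perpendicular to JV; with |JV| = 17.8 on the left of TJ, V = J + 17.8·(-0.99664, -0.081939) = (-7.6879, 61.000). Then |MV| = |V − M| = 61.483.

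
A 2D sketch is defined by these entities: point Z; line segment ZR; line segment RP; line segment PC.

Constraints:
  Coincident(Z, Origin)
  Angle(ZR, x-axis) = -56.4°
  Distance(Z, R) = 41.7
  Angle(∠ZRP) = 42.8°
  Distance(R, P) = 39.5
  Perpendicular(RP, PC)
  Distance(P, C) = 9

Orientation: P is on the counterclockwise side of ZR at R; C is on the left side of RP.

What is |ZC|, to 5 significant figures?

21.284

Z is at the origin; ZR runs at -56.4° with length 41.7, so R = 41.7·(cos -56.4°, sin -56.4°) = (23.076, -34.733). ∠ZRP = 42.8°, so RP runs at -56.4° + (180° − 42.8°) = 80.800° from the x-axis; with |RP| = 39.5, P = R + 39.5·(cos 80.800°, sin 80.800°) = (29.392, 4.2591). The perpendicularity gives PC at right angles to RP; with |PC| = 9.0 on the left of RP, C = P + 9.0·(-0.98714, 0.15988) = (20.508, 5.6980). Then |ZC| = |C − Z| = 21.284.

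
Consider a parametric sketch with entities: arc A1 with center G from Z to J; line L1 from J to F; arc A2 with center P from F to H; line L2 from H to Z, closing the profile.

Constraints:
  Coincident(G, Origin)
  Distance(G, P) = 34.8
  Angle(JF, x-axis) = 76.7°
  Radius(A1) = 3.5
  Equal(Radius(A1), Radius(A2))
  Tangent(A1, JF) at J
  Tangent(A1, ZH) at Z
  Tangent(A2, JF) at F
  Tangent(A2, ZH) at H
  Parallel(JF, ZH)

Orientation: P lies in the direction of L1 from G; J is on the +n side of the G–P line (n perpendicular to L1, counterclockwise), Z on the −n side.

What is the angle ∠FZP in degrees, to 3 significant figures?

5.63°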